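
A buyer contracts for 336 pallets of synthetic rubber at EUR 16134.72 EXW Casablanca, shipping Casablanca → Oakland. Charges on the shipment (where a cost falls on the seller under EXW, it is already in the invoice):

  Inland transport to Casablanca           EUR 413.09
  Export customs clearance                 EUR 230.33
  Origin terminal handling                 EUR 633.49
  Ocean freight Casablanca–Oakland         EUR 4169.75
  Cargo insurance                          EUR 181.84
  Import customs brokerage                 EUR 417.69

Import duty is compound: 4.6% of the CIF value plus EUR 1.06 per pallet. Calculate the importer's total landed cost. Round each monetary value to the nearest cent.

Total landed cost: EUR 23538.18

EXW: the seller makes goods available at their premises; the buyer bears all onward costs.
CIF value = EXW price + inland to port + export clearance + origin terminal + freight + insurance = 16134.72 + 413.09 + 230.33 + 633.49 + 4169.75 + 181.84 = 21763.22
Ad valorem component: 21763.22 × 4.6% = 1001.11
Specific component: 336 × 1.06 = 356.16
Import duty = 1001.11 + 356.16 = 1357.27
Buyer bears: inland to port 413.09 + export clearance 230.33 + origin terminal 633.49 + freight 4169.75 + insurance 181.84 + brokerage 417.69 + duty 1357.27 = 7403.46
Landed cost = invoice 16134.72 + 7403.46 = 23538.18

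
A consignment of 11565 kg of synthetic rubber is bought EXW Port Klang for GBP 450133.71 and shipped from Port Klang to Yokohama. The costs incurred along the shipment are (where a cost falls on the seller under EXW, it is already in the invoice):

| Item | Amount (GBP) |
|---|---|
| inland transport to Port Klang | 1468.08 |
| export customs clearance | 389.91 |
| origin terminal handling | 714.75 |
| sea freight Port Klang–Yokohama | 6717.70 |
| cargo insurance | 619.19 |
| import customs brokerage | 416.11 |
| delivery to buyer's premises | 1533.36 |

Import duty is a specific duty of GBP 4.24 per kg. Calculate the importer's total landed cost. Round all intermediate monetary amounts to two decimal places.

EXW: the seller makes goods available at their premises; the buyer bears all onward costs.
CIF value = EXW price + inland to port + export clearance + origin terminal + freight + insurance = 450133.71 + 1468.08 + 389.91 + 714.75 + 6717.70 + 619.19 = 460043.34
Import duty = 11565 × 4.24 = 49035.60
Buyer bears: inland to port 1468.08 + export clearance 389.91 + origin terminal 714.75 + freight 6717.70 + insurance 619.19 + brokerage 416.11 + delivery 1533.36 + duty 49035.60 = 60894.70
Landed cost = invoice 450133.71 + 60894.70 = 511028.41

Total landed cost: GBP 511028.41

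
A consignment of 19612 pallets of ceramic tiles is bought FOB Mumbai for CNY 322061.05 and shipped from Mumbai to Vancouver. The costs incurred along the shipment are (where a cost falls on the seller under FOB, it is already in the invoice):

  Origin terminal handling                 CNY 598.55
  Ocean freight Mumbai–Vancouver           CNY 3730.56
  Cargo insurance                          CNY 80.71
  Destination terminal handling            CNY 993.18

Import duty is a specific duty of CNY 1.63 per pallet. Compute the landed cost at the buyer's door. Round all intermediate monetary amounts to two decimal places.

Total landed cost: CNY 358833.06

FOB: the seller bears costs until goods are on board at the origin port; the buyer bears freight, insurance and all costs thereafter.
Already in the invoice (seller's account under FOB): origin terminal — exclude.
CIF value = FOB price + freight + insurance = 322061.05 + 3730.56 + 80.71 = 325872.32
Import duty = 19612 × 1.63 = 31967.56
Buyer bears: freight 3730.56 + insurance 80.71 + destination terminal 993.18 + duty 31967.56 = 36772.01
Landed cost = invoice 322061.05 + 36772.01 = 358833.06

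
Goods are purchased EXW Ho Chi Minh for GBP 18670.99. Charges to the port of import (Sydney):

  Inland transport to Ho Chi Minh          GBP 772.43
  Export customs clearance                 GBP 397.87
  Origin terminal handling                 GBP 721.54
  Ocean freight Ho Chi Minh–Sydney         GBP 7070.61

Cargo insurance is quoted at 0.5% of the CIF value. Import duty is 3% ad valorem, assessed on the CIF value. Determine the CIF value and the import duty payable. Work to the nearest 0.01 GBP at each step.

Let C be the CIF value. C = EXW price + pre-shipment costs + freight + 0.5% × C
C − 0.5% × C = 18670.99 + 772.43 + 397.87 + 721.54 + 7070.61
0.995 × C = 27633.44
C = 27633.44 / 0.995 = 27772.30
Insurance premium = 0.5% × 27772.30 = 138.86
Import duty = 27772.30 × 3% = 833.17

CIF value: GBP 27772.30; import duty: GBP 833.17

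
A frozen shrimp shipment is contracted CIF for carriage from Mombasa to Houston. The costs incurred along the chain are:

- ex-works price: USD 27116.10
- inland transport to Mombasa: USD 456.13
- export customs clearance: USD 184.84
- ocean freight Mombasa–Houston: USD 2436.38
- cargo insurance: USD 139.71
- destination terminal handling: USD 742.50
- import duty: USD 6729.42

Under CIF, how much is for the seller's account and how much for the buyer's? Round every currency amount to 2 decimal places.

CIF: the seller pays costs through ocean freight and marine insurance to the destination port.
Seller's account: goods 27116.10 + inland to port 456.13 + export clearance 184.84 + freight 2436.38 + insurance 139.71 = 30333.16
Buyer's account: destination terminal 742.50 + duty 6729.42 = 7471.92

Seller: USD 30333.16; buyer: USD 7471.92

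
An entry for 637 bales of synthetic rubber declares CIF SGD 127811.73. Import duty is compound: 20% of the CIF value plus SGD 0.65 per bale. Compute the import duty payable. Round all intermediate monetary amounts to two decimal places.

Ad valorem component: 127811.73 × 20% = 25562.35
Specific component: 637 × 0.65 = 414.05
Import duty = 25562.35 + 414.05 = 25976.40

Import duty: SGD 25976.40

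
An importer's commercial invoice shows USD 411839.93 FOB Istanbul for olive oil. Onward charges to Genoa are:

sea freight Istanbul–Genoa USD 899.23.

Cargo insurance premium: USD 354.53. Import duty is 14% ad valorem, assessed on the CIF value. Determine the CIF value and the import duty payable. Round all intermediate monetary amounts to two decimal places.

CIF value: USD 413093.69; import duty: USD 57833.12

CIF = FOB price + freight + insurance
CIF = 411839.93 + 899.23 + 354.53 = 413093.69
Import duty = 413093.69 × 14% = 57833.12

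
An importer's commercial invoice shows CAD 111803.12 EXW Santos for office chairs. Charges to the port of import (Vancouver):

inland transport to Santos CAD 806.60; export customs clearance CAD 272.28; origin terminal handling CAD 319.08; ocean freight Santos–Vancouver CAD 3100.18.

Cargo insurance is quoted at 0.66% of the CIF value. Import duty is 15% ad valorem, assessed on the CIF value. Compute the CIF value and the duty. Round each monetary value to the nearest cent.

Let C be the CIF value. C = EXW price + pre-shipment costs + freight + 0.66% × C
C − 0.66% × C = 111803.12 + 806.60 + 272.28 + 319.08 + 3100.18
0.9934 × C = 116301.26
C = 116301.26 / 0.9934 = 117073.95
Insurance premium = 0.66% × 117073.95 = 772.69
Import duty = 117073.95 × 15% = 17561.09

CIF value: CAD 117073.95; import duty: CAD 17561.09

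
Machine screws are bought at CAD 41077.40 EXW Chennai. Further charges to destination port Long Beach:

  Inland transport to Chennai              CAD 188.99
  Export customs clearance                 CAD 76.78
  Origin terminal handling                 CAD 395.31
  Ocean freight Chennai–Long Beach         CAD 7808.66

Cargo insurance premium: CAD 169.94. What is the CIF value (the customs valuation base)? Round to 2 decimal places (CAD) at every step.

CIF value: CAD 49717.08

CIF = EXW price + pre-shipment costs + freight + insurance
CIF = 41077.40 + 188.99 + 76.78 + 395.31 + 7808.66 + 169.94 = 49717.08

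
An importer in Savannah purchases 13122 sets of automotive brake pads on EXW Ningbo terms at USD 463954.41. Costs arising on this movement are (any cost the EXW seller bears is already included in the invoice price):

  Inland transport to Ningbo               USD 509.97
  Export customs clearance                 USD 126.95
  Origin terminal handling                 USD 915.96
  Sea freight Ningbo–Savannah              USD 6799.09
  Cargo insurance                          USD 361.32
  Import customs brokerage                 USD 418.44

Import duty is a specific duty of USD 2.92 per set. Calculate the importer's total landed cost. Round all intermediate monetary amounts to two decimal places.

Total landed cost: USD 511402.38

EXW: the seller makes goods available at their premises; the buyer bears all onward costs.
CIF value = EXW price + inland to port + export clearance + origin terminal + freight + insurance = 463954.41 + 509.97 + 126.95 + 915.96 + 6799.09 + 361.32 = 472667.70
Import duty = 13122 × 2.92 = 38316.24
Buyer bears: inland to port 509.97 + export clearance 126.95 + origin terminal 915.96 + freight 6799.09 + insurance 361.32 + brokerage 418.44 + duty 38316.24 = 47447.97
Landed cost = invoice 463954.41 + 47447.97 = 511402.38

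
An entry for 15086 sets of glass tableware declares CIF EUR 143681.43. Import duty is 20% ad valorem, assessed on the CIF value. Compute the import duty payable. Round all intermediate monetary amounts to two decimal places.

Import duty: EUR 28736.29

Import duty = 143681.43 × 20% = 28736.29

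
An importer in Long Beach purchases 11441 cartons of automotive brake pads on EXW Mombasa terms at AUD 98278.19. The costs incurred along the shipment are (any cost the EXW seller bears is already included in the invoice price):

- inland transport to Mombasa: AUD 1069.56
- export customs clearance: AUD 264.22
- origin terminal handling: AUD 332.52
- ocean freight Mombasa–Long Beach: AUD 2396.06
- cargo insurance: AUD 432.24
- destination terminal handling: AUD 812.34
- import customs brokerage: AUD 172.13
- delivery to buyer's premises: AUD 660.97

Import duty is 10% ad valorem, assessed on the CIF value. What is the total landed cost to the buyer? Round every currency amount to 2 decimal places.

Total landed cost: AUD 114695.51

EXW: the seller makes goods available at their premises; the buyer bears all onward costs.
CIF value = EXW price + inland to port + export clearance + origin terminal + freight + insurance = 98278.19 + 1069.56 + 264.22 + 332.52 + 2396.06 + 432.24 = 102772.79
Import duty = 102772.79 × 10% = 10277.28
Buyer bears: inland to port 1069.56 + export clearance 264.22 + origin terminal 332.52 + freight 2396.06 + insurance 432.24 + destination terminal 812.34 + brokerage 172.13 + delivery 660.97 + duty 10277.28 = 16417.32
Landed cost = invoice 98278.19 + 16417.32 = 114695.51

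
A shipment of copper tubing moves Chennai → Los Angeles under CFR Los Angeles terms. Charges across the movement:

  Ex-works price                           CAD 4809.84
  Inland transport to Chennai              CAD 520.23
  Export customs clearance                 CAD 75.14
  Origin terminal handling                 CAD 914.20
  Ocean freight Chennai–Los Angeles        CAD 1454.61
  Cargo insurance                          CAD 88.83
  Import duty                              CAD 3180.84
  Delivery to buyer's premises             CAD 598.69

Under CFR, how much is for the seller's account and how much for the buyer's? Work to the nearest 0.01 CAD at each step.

Seller: CAD 7774.02; buyer: CAD 3868.36

CFR: the seller pays costs through ocean freight to the destination port, but not insurance.
Seller's account: goods 4809.84 + inland to port 520.23 + export clearance 75.14 + origin terminal 914.20 + freight 1454.61 = 7774.02
Buyer's account: insurance 88.83 + duty 3180.84 + delivery 598.69 = 3868.36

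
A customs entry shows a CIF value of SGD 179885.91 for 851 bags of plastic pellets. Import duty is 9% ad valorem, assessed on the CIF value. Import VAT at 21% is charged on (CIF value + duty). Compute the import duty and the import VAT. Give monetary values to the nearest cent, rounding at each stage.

Import duty = 179885.91 × 9% = 16189.73
VAT base = CIF + duty = 179885.91 + 16189.73 = 196075.64
Import VAT = 196075.64 × 21% = 41175.88

Import duty: SGD 16189.73; import VAT: SGD 41175.88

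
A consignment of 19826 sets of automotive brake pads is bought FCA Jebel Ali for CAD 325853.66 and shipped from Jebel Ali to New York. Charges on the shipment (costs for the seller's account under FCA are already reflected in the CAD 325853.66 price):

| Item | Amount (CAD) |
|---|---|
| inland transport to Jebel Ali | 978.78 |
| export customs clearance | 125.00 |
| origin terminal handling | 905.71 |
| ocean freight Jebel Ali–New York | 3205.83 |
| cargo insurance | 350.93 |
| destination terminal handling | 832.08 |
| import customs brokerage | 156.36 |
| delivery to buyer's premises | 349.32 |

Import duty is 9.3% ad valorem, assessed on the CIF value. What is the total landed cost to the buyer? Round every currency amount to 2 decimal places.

Total landed cost: CAD 362373.29

FCA: the seller delivers export-cleared goods to the carrier; the buyer bears costs from that point.
Already in the invoice (seller's account under FCA): inland to port, export clearance — exclude.
CIF value = FCA price + origin terminal + freight + insurance = 325853.66 + 905.71 + 3205.83 + 350.93 = 330316.13
Import duty = 330316.13 × 9.3% = 30719.40
Buyer bears: origin terminal 905.71 + freight 3205.83 + insurance 350.93 + destination terminal 832.08 + brokerage 156.36 + delivery 349.32 + duty 30719.40 = 36519.63
Landed cost = invoice 325853.66 + 36519.63 = 362373.29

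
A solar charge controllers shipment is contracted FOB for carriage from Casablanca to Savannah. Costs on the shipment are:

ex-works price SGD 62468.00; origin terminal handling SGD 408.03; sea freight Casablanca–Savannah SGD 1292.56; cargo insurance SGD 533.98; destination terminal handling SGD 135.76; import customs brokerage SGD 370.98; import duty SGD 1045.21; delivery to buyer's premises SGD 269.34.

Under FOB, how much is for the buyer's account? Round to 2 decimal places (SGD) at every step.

Buyer's account: SGD 3647.83

FOB: the seller bears costs until goods are on board at the origin port; the buyer bears freight, insurance and all costs thereafter.
Seller's account: goods 62468.00 + origin terminal 408.03 = 62876.03
Buyer's account: freight 1292.56 + insurance 533.98 + destination terminal 135.76 + brokerage 370.98 + duty 1045.21 + delivery 269.34 = 3647.83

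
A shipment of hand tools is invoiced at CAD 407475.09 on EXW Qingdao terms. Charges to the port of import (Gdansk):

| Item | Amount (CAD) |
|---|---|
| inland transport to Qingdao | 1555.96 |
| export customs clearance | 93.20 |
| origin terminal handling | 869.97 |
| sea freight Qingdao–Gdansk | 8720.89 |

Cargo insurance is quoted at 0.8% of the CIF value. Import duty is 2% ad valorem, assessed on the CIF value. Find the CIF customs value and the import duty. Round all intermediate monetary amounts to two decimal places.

Let C be the CIF value. C = EXW price + pre-shipment costs + freight + 0.8% × C
C − 0.8% × C = 407475.09 + 1555.96 + 93.20 + 869.97 + 8720.89
0.992 × C = 418715.11
C = 418715.11 / 0.992 = 422091.84
Insurance premium = 0.8% × 422091.84 = 3376.73
Import duty = 422091.84 × 2% = 8441.84

CIF value: CAD 422091.84; import duty: CAD 8441.84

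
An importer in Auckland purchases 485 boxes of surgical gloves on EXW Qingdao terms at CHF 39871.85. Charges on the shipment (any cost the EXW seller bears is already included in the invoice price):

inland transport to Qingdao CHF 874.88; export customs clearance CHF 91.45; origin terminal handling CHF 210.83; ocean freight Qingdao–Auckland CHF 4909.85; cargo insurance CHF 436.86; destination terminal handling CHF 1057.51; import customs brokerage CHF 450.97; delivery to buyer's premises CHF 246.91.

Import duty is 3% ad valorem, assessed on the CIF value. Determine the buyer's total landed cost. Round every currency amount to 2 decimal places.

EXW: the seller makes goods available at their premises; the buyer bears all onward costs.
CIF value = EXW price + inland to port + export clearance + origin terminal + freight + insurance = 39871.85 + 874.88 + 91.45 + 210.83 + 4909.85 + 436.86 = 46395.72
Import duty = 46395.72 × 3% = 1391.87
Buyer bears: inland to port 874.88 + export clearance 91.45 + origin terminal 210.83 + freight 4909.85 + insurance 436.86 + destination terminal 1057.51 + brokerage 450.97 + delivery 246.91 + duty 1391.87 = 9671.13
Landed cost = invoice 39871.85 + 9671.13 = 49542.98

Total landed cost: CHF 49542.98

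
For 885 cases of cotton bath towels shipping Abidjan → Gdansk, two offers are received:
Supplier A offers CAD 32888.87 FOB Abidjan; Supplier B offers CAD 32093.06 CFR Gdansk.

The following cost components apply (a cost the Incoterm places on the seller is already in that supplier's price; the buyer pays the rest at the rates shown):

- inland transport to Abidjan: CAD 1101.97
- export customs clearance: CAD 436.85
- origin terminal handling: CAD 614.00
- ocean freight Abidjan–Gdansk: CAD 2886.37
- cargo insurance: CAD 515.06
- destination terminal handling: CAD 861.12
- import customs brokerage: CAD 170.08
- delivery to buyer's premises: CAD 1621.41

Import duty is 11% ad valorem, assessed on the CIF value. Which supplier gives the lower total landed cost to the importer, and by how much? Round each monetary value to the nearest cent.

Supplier A (FOB):
CIF value = FOB price + freight + insurance = 32888.87 + 2886.37 + 515.06 = 36290.30
Import duty = 36290.30 × 11% = 3991.93
Buyer bears (A): 2886.37 + 515.06 + 861.12 + 170.08 + 1621.41 = 6054.04
Landed cost (A) = invoice 32888.87 + 6054.04 + duty 3991.93 = 42934.84
Supplier B (CFR):
CIF value = CFR price + insurance = 32093.06 + 515.06 = 32608.12
Import duty = 32608.12 × 11% = 3586.89
Buyer bears (B): 515.06 + 861.12 + 170.08 + 1621.41 = 3167.67
Landed cost (B) = invoice 32093.06 + 3167.67 + duty 3586.89 = 38847.62
Difference = |42934.84 − 38847.62| = 4087.22

Supplier B is cheaper by CAD 4087.22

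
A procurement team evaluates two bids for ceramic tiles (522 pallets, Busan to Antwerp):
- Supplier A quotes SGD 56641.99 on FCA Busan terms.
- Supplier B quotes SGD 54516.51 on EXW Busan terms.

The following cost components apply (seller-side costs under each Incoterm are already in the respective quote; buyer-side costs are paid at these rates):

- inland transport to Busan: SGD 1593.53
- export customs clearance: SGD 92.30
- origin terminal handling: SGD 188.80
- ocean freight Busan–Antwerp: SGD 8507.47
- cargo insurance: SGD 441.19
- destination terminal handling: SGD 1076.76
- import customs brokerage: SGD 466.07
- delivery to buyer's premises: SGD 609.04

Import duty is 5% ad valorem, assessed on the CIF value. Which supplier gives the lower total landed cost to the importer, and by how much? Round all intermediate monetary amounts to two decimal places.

Supplier A (FCA):
CIF value = FCA price + origin terminal + freight + insurance = 56641.99 + 188.80 + 8507.47 + 441.19 = 65779.45
Import duty = 65779.45 × 5% = 3288.97
Buyer bears (A): 188.80 + 8507.47 + 441.19 + 1076.76 + 466.07 + 609.04 = 11289.33
Landed cost (A) = invoice 56641.99 + 11289.33 + duty 3288.97 = 71220.29
Supplier B (EXW):
CIF value = EXW price + inland to port + export clearance + origin terminal + freight + insurance = 54516.51 + 1593.53 + 92.30 + 188.80 + 8507.47 + 441.19 = 65339.80
Import duty = 65339.80 × 5% = 3266.99
Buyer bears (B): 1593.53 + 92.30 + 188.80 + 8507.47 + 441.19 + 1076.76 + 466.07 + 609.04 = 12975.16
Landed cost (B) = invoice 54516.51 + 12975.16 + duty 3266.99 = 70758.66
Difference = |71220.29 − 70758.66| = 461.63

Supplier B is cheaper by SGD 461.63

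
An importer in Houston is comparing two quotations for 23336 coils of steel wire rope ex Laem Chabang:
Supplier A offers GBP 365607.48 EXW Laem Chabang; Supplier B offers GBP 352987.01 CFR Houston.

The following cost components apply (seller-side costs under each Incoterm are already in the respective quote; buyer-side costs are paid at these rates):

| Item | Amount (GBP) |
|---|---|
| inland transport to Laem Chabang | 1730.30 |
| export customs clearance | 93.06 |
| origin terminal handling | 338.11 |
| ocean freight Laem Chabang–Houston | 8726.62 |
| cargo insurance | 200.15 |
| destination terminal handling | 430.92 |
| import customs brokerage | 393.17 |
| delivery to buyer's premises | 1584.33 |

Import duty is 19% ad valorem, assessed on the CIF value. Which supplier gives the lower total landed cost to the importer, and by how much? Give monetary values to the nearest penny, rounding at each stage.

Supplier A (EXW):
CIF value = EXW price + inland to port + export clearance + origin terminal + freight + insurance = 365607.48 + 1730.30 + 93.06 + 338.11 + 8726.62 + 200.15 = 376695.72
Import duty = 376695.72 × 19% = 71572.19
Buyer bears (A): 1730.30 + 93.06 + 338.11 + 8726.62 + 200.15 + 430.92 + 393.17 + 1584.33 = 13496.66
Landed cost (A) = invoice 365607.48 + 13496.66 + duty 71572.19 = 450676.33
Supplier B (CFR):
CIF value = CFR price + insurance = 352987.01 + 200.15 = 353187.16
Import duty = 353187.16 × 19% = 67105.56
Buyer bears (B): 200.15 + 430.92 + 393.17 + 1584.33 = 2608.57
Landed cost (B) = invoice 352987.01 + 2608.57 + duty 67105.56 = 422701.14
Difference = |450676.33 − 422701.14| = 27975.19

Supplier B is cheaper by GBP 27975.19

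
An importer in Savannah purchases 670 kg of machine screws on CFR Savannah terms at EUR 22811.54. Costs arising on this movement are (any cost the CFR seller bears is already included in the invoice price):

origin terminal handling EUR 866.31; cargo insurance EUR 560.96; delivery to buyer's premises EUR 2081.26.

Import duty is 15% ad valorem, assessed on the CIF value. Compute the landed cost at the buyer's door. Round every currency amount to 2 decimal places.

Total landed cost: EUR 28959.64

CFR: the seller pays costs through ocean freight to the destination port, but not insurance.
Already in the invoice (seller's account under CFR): origin terminal — exclude.
CIF value = CFR price + insurance = 22811.54 + 560.96 = 23372.50
Import duty = 23372.50 × 15% = 3505.88
Buyer bears: insurance 560.96 + delivery 2081.26 + duty 3505.88 = 6148.10
Landed cost = invoice 22811.54 + 6148.10 = 28959.64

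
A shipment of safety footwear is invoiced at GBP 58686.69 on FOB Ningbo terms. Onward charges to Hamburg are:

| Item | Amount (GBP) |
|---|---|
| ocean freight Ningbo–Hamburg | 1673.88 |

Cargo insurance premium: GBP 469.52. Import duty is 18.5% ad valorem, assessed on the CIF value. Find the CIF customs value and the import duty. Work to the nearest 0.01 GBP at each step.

CIF = FOB price + freight + insurance
CIF = 58686.69 + 1673.88 + 469.52 = 60830.09
Import duty = 60830.09 × 18.5% = 11253.57

CIF value: GBP 60830.09; import duty: GBP 11253.57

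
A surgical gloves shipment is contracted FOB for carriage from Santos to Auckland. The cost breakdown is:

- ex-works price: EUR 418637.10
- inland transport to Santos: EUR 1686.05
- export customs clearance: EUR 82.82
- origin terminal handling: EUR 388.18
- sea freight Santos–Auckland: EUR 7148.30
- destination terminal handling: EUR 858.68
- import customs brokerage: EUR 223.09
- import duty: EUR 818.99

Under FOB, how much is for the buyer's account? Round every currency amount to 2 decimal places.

Buyer's account: EUR 9049.06

FOB: the seller bears costs until goods are on board at the origin port; the buyer bears freight, insurance and all costs thereafter.
Seller's account: goods 418637.10 + inland to port 1686.05 + export clearance 82.82 + origin terminal 388.18 = 420794.15
Buyer's account: freight 7148.30 + destination terminal 858.68 + brokerage 223.09 + duty 818.99 = 9049.06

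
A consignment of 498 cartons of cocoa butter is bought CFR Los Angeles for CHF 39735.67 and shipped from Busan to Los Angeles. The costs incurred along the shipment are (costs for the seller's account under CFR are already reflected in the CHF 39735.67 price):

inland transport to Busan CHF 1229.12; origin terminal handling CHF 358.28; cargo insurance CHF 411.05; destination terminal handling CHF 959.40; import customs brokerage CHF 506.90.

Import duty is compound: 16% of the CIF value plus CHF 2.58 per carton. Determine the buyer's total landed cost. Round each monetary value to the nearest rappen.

CFR: the seller pays costs through ocean freight to the destination port, but not insurance.
Already in the invoice (seller's account under CFR): inland to port, origin terminal — exclude.
CIF value = CFR price + insurance = 39735.67 + 411.05 = 40146.72
Ad valorem component: 40146.72 × 16% = 6423.48
Specific component: 498 × 2.58 = 1284.84
Import duty = 6423.48 + 1284.84 = 7708.32
Buyer bears: insurance 411.05 + destination terminal 959.40 + brokerage 506.90 + duty 7708.32 = 9585.67
Landed cost = invoice 39735.67 + 9585.67 = 49321.34

Total landed cost: CHF 49321.34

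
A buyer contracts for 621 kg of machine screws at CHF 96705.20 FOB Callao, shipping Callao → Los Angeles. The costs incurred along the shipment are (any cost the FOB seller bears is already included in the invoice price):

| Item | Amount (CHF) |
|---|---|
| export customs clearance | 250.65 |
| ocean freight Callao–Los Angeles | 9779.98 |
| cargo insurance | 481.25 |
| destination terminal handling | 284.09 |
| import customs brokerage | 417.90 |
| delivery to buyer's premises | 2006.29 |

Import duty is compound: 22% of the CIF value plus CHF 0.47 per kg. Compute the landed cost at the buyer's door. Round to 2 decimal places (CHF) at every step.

FOB: the seller bears costs until goods are on board at the origin port; the buyer bears freight, insurance and all costs thereafter.
Already in the invoice (seller's account under FOB): export clearance — exclude.
CIF value = FOB price + freight + insurance = 96705.20 + 9779.98 + 481.25 = 106966.43
Ad valorem component: 106966.43 × 22% = 23532.61
Specific component: 621 × 0.47 = 291.87
Import duty = 23532.61 + 291.87 = 23824.48
Buyer bears: freight 9779.98 + insurance 481.25 + destination terminal 284.09 + brokerage 417.90 + delivery 2006.29 + duty 23824.48 = 36793.99
Landed cost = invoice 96705.20 + 36793.99 = 133499.19

Total landed cost: CHF 133499.19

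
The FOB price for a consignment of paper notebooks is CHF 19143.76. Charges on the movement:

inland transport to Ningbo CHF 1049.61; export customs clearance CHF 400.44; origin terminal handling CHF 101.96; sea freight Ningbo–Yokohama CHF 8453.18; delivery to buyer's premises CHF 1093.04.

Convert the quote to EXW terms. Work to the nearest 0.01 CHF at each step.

Not relevant to the conversion: freight, delivery — on the buyer under both terms; not part of either seller's price.
From FOB to EXW, the seller no longer bears: inland to port, export clearance, origin terminal.
EXW price = 19143.76 − 1049.61 − 400.44 − 101.96 = 17591.75

EXW price: CHF 17591.75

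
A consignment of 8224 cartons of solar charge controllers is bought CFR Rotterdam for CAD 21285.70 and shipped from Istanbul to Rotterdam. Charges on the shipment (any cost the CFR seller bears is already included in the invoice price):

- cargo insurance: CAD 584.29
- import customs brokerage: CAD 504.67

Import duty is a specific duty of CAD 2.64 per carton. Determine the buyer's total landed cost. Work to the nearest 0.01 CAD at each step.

Total landed cost: CAD 44086.02

CFR: the seller pays costs through ocean freight to the destination port, but not insurance.
CIF value = CFR price + insurance = 21285.70 + 584.29 = 21869.99
Import duty = 8224 × 2.64 = 21711.36
Buyer bears: insurance 584.29 + brokerage 504.67 + duty 21711.36 = 22800.32
Landed cost = invoice 21285.70 + 22800.32 = 44086.02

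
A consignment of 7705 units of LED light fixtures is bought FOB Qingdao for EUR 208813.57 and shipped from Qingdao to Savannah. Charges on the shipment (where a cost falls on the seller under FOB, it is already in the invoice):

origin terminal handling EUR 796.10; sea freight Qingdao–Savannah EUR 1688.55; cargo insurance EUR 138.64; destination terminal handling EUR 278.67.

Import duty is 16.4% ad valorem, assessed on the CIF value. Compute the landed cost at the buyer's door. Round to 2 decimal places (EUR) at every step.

Total landed cost: EUR 245464.51

FOB: the seller bears costs until goods are on board at the origin port; the buyer bears freight, insurance and all costs thereafter.
Already in the invoice (seller's account under FOB): origin terminal — exclude.
CIF value = FOB price + freight + insurance = 208813.57 + 1688.55 + 138.64 = 210640.76
Import duty = 210640.76 × 16.4% = 34545.08
Buyer bears: freight 1688.55 + insurance 138.64 + destination terminal 278.67 + duty 34545.08 = 36650.94
Landed cost = invoice 208813.57 + 36650.94 = 245464.51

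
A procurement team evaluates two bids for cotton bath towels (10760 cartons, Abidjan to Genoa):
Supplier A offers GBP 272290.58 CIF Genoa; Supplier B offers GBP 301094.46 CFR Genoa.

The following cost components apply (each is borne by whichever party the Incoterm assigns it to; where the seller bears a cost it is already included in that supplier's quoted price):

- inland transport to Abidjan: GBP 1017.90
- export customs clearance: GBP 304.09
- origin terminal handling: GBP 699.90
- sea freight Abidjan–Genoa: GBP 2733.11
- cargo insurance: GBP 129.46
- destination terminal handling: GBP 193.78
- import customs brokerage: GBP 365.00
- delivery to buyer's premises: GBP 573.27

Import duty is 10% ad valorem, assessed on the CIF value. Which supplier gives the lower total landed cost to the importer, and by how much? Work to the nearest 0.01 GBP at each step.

Supplier A is cheaper by GBP 31826.67

Supplier A (CIF):
The CIF price already equals the CIF value: 272290.58
Import duty = 272290.58 × 10% = 27229.06
Buyer bears (A): 193.78 + 365.00 + 573.27 = 1132.05
Landed cost (A) = invoice 272290.58 + 1132.05 + duty 27229.06 = 300651.69
Supplier B (CFR):
CIF value = CFR price + insurance = 301094.46 + 129.46 = 301223.92
Import duty = 301223.92 × 10% = 30122.39
Buyer bears (B): 129.46 + 193.78 + 365.00 + 573.27 = 1261.51
Landed cost (B) = invoice 301094.46 + 1261.51 + duty 30122.39 = 332478.36
Difference = |300651.69 − 332478.36| = 31826.67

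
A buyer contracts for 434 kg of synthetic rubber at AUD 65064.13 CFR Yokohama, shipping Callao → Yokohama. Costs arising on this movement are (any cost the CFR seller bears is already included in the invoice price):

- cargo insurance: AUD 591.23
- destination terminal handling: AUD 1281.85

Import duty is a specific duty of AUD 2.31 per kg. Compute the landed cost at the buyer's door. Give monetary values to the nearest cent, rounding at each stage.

CFR: the seller pays costs through ocean freight to the destination port, but not insurance.
CIF value = CFR price + insurance = 65064.13 + 591.23 = 65655.36
Import duty = 434 × 2.31 = 1002.54
Buyer bears: insurance 591.23 + destination terminal 1281.85 + duty 1002.54 = 2875.62
Landed cost = invoice 65064.13 + 2875.62 = 67939.75

Total landed cost: AUD 67939.75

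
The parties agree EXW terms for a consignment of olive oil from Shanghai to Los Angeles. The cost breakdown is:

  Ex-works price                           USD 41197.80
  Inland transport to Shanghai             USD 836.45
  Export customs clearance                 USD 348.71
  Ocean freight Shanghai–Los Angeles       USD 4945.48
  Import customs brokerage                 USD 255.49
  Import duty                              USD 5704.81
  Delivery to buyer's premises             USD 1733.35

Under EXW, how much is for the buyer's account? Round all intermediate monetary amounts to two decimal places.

Buyer's account: USD 13824.29

EXW: the seller makes goods available at their premises; the buyer bears all onward costs.
Seller's account: goods 41197.80 = 41197.80
Buyer's account: inland to port 836.45 + export clearance 348.71 + freight 4945.48 + brokerage 255.49 + duty 5704.81 + delivery 1733.35 = 13824.29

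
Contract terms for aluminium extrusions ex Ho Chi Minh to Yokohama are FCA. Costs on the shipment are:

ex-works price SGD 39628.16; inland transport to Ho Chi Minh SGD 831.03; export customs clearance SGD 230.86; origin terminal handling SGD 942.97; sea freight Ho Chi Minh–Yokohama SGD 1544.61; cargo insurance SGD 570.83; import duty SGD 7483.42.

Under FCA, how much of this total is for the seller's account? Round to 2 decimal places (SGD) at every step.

FCA: the seller delivers export-cleared goods to the carrier; the buyer bears costs from that point.
Seller's account: goods 39628.16 + inland to port 831.03 + export clearance 230.86 = 40690.05
Buyer's account: origin terminal 942.97 + freight 1544.61 + insurance 570.83 + duty 7483.42 = 10541.83

Seller's account: SGD 40690.05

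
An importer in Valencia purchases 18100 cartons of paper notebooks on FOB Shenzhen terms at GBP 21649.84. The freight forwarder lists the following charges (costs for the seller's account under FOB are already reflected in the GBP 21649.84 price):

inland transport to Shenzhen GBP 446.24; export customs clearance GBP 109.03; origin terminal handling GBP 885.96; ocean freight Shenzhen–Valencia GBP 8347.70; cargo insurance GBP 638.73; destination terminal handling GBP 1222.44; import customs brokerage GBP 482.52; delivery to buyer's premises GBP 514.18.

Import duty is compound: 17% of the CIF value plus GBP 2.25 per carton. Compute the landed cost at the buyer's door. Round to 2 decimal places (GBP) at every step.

Total landed cost: GBP 78788.58

FOB: the seller bears costs until goods are on board at the origin port; the buyer bears freight, insurance and all costs thereafter.
Already in the invoice (seller's account under FOB): inland to port, export clearance, origin terminal — exclude.
CIF value = FOB price + freight + insurance = 21649.84 + 8347.70 + 638.73 = 30636.27
Ad valorem component: 30636.27 × 17% = 5208.17
Specific component: 18100 × 2.25 = 40725.00
Import duty = 5208.17 + 40725.00 = 45933.17
Buyer bears: freight 8347.70 + insurance 638.73 + destination terminal 1222.44 + brokerage 482.52 + delivery 514.18 + duty 45933.17 = 57138.74
Landed cost = invoice 21649.84 + 57138.74 = 78788.58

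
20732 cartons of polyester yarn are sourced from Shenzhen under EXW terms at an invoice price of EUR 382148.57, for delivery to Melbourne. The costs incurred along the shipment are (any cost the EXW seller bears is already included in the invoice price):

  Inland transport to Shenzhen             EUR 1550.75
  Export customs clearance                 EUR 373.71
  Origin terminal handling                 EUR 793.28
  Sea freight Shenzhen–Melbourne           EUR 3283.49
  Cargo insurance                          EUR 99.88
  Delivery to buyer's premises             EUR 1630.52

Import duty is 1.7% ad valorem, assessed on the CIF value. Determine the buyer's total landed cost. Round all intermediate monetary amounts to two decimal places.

EXW: the seller makes goods available at their premises; the buyer bears all onward costs.
CIF value = EXW price + inland to port + export clearance + origin terminal + freight + insurance = 382148.57 + 1550.75 + 373.71 + 793.28 + 3283.49 + 99.88 = 388249.68
Import duty = 388249.68 × 1.7% = 6600.24
Buyer bears: inland to port 1550.75 + export clearance 373.71 + origin terminal 793.28 + freight 3283.49 + insurance 99.88 + delivery 1630.52 + duty 6600.24 = 14331.87
Landed cost = invoice 382148.57 + 14331.87 = 396480.44

Total landed cost: EUR 396480.44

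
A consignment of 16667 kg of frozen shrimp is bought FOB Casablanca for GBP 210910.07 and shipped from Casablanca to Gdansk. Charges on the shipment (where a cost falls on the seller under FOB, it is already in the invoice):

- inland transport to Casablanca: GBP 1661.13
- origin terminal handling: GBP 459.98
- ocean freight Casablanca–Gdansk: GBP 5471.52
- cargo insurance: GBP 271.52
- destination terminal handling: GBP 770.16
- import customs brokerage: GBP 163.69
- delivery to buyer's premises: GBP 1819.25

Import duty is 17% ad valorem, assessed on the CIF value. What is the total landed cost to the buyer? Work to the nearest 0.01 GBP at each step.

FOB: the seller bears costs until goods are on board at the origin port; the buyer bears freight, insurance and all costs thereafter.
Already in the invoice (seller's account under FOB): inland to port, origin terminal — exclude.
CIF value = FOB price + freight + insurance = 210910.07 + 5471.52 + 271.52 = 216653.11
Import duty = 216653.11 × 17% = 36831.03
Buyer bears: freight 5471.52 + insurance 271.52 + destination terminal 770.16 + brokerage 163.69 + delivery 1819.25 + duty 36831.03 = 45327.17
Landed cost = invoice 210910.07 + 45327.17 = 256237.24

Total landed cost: GBP 256237.24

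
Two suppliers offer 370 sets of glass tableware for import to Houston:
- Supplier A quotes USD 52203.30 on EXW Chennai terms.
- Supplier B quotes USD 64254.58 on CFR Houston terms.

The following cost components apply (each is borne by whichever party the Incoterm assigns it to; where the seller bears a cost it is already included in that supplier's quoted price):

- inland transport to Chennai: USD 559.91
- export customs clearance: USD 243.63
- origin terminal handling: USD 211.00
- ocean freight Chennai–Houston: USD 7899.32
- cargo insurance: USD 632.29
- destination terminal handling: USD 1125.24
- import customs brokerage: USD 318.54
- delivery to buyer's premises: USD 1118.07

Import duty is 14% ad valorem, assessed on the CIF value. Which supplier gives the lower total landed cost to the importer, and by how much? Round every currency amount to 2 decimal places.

Supplier A is cheaper by USD 3576.66

Supplier A (EXW):
CIF value = EXW price + inland to port + export clearance + origin terminal + freight + insurance = 52203.30 + 559.91 + 243.63 + 211.00 + 7899.32 + 632.29 = 61749.45
Import duty = 61749.45 × 14% = 8644.92
Buyer bears (A): 559.91 + 243.63 + 211.00 + 7899.32 + 632.29 + 1125.24 + 318.54 + 1118.07 = 12108.00
Landed cost (A) = invoice 52203.30 + 12108.00 + duty 8644.92 = 72956.22
Supplier B (CFR):
CIF value = CFR price + insurance = 64254.58 + 632.29 = 64886.87
Import duty = 64886.87 × 14% = 9084.16
Buyer bears (B): 632.29 + 1125.24 + 318.54 + 1118.07 = 3194.14
Landed cost (B) = invoice 64254.58 + 3194.14 + duty 9084.16 = 76532.88
Difference = |72956.22 − 76532.88| = 3576.66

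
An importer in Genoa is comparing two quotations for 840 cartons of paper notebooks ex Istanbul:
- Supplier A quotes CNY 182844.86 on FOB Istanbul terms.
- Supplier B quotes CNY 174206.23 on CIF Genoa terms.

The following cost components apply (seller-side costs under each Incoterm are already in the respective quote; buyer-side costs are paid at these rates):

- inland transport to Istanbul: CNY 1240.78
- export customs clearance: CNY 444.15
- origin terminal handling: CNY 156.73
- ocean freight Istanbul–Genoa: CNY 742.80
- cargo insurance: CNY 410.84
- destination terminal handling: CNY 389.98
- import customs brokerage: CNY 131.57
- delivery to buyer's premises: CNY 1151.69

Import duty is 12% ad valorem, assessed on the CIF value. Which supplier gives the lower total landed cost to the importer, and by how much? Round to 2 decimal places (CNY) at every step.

Supplier A (FOB):
CIF value = FOB price + freight + insurance = 182844.86 + 742.80 + 410.84 = 183998.50
Import duty = 183998.50 × 12% = 22079.82
Buyer bears (A): 742.80 + 410.84 + 389.98 + 131.57 + 1151.69 = 2826.88
Landed cost (A) = invoice 182844.86 + 2826.88 + duty 22079.82 = 207751.56
Supplier B (CIF):
The CIF price already equals the CIF value: 174206.23
Import duty = 174206.23 × 12% = 20904.75
Buyer bears (B): 389.98 + 131.57 + 1151.69 = 1673.24
Landed cost (B) = invoice 174206.23 + 1673.24 + duty 20904.75 = 196784.22
Difference = |207751.56 − 196784.22| = 10967.34

Supplier B is cheaper by CNY 10967.34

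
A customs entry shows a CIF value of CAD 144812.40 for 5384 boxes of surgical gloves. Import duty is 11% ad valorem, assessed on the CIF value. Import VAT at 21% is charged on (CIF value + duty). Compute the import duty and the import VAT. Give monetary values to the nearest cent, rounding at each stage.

Import duty: CAD 15929.36; import VAT: CAD 33755.77

Import duty = 144812.40 × 11% = 15929.36
VAT base = CIF + duty = 144812.40 + 15929.36 = 160741.76
Import VAT = 160741.76 × 21% = 33755.77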